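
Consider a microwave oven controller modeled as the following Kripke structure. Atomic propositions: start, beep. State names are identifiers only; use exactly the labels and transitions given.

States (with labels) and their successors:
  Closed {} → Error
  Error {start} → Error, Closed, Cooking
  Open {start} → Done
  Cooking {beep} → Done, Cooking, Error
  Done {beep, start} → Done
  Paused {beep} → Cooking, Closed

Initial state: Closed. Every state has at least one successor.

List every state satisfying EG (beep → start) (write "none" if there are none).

{Closed, Error, Open, Done}

States satisfying beep → start: {Closed, Error, Open, Done}.
States satisfying EG (beep → start): {Closed, Error, Open, Done}.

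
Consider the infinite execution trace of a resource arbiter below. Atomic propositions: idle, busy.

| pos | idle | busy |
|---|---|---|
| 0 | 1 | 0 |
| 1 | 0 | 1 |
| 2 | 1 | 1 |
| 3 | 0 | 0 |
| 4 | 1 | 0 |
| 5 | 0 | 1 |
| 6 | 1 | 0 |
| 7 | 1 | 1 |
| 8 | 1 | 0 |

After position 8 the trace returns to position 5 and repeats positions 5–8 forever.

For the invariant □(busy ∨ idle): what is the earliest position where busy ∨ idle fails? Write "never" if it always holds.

Check busy ∨ idle at each position in order: 0 ✓, 1 ✓, 2 ✓.
At position 3 the labels are {}, so busy ∨ idle is false there. This is the first violation.

3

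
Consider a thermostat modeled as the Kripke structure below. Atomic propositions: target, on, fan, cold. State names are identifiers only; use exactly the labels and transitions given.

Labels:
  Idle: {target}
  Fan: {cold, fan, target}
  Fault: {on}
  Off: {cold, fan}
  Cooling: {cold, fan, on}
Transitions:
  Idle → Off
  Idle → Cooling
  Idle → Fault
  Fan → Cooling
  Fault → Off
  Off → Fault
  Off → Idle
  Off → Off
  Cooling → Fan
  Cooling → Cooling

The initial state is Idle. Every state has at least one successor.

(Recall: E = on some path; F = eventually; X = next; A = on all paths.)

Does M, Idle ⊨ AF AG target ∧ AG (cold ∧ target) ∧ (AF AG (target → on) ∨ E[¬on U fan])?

States satisfying AG target: ∅.
States satisfying AF AG target: ∅.
States satisfying cold ∧ target: {Fan}.
States satisfying AG (cold ∧ target): ∅.
States satisfying AF AG target ∧ AG (cold ∧ target): ∅.
States satisfying AG (target → on): ∅.
States satisfying AF AG (target → on): ∅.
States satisfying ¬on: {Idle, Fan, Off}.
States satisfying fan: {Fan, Off, Cooling}.
States satisfying E[¬on U fan]: {Idle, Fan, Off, Cooling}.
States satisfying AF AG (target → on) ∨ E[¬on U fan]: {Idle, Fan, Off, Cooling}.
States satisfying AF AG target ∧ AG (cold ∧ target) ∧ (AF AG (target → on) ∨ E[¬on U fan]): ∅.
Idle ∉ Sat(AF AG target ∧ AG (cold ∧ target) ∧ (AF AG (target → on) ∨ E[¬on U fan])).

Violated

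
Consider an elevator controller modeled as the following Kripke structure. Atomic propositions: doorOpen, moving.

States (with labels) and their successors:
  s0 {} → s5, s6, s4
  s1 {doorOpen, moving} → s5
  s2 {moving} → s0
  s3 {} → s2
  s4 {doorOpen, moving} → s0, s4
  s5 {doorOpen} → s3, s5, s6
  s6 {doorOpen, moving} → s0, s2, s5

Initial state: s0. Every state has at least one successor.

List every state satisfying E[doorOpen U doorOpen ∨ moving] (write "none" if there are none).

{s1, s2, s4, s5, s6}

States satisfying doorOpen: {s1, s4, s5, s6}.
States satisfying doorOpen ∨ moving: {s1, s2, s4, s5, s6}.
States satisfying E[doorOpen U doorOpen ∨ moving]: {s1, s2, s4, s5, s6}.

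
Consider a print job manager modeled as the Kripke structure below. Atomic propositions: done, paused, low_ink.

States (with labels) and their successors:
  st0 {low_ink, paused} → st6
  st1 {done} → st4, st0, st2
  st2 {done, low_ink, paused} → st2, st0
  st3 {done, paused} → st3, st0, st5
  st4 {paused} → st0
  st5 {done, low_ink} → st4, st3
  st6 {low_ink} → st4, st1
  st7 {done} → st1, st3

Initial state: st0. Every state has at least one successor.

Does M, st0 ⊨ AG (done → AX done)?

Violated

States satisfying done → AX done: {st0, st4, st6, st7}.
States satisfying AG (done → AX done): ∅.
st1 is reachable from st0 and violates done → AX done, so AG fails at st0.
st0 ∉ Sat(AG (done → AX done)).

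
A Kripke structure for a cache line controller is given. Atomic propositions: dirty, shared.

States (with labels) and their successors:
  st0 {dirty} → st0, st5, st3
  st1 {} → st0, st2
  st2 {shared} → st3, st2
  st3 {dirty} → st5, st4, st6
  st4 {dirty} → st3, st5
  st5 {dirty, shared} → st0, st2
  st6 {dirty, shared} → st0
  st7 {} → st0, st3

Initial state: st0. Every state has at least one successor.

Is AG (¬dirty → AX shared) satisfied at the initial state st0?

No

States satisfying ¬dirty → AX shared: {st0, st3, st4, st5, st6}.
States satisfying AG (¬dirty → AX shared): ∅.
st2 is reachable from st0 and violates ¬dirty → AX shared, so AG fails at st0.
st0 ∉ Sat(AG (¬dirty → AX shared)).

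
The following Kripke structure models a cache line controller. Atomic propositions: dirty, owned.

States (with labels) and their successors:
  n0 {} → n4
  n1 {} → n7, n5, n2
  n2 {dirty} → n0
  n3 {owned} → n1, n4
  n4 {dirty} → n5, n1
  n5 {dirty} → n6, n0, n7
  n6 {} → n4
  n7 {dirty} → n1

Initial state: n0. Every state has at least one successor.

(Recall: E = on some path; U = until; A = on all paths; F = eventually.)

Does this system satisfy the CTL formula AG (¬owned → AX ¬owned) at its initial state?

States satisfying ¬owned → AX ¬owned: {n0, n1, n2, n3, n4, n5, n6, n7}.
States satisfying AG (¬owned → AX ¬owned): {n0, n1, n2, n3, n4, n5, n6, n7}.
Every state reachable from n0 satisfies ¬owned → AX ¬owned.
n0 ∈ Sat(AG (¬owned → AX ¬owned)).

Satisfied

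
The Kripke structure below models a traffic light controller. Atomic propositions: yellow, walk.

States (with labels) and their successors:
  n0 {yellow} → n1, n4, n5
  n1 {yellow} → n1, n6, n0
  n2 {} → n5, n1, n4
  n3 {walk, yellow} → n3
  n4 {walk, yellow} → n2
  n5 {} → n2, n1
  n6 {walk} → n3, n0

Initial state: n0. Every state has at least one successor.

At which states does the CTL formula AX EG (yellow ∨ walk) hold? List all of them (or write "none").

{n1, n3, n6}

States satisfying EG (yellow ∨ walk): {n0, n1, n3, n6}.
States satisfying AX EG (yellow ∨ walk): {n1, n3, n6}.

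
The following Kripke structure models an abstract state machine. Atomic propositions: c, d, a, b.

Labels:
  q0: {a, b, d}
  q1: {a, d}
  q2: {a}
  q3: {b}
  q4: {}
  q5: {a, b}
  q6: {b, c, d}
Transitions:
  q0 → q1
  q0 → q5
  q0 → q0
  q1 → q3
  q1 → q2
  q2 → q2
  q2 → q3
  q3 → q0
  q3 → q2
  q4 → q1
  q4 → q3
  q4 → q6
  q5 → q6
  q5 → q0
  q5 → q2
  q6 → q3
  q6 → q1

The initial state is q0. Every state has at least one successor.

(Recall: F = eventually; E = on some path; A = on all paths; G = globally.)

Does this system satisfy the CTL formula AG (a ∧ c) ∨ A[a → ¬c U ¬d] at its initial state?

Does not hold

States satisfying a ∧ c: ∅.
States satisfying AG (a ∧ c): ∅.
States satisfying a → ¬c: {q0, q1, q2, q3, q4, q5, q6}.
States satisfying ¬d: {q2, q3, q4, q5}.
States satisfying A[a → ¬c U ¬d]: {q1, q2, q3, q4, q5, q6}.
States satisfying AG (a ∧ c) ∨ A[a → ¬c U ¬d]: {q1, q2, q3, q4, q5, q6}.
q0 ∉ Sat(AG (a ∧ c) ∨ A[a → ¬c U ¬d]).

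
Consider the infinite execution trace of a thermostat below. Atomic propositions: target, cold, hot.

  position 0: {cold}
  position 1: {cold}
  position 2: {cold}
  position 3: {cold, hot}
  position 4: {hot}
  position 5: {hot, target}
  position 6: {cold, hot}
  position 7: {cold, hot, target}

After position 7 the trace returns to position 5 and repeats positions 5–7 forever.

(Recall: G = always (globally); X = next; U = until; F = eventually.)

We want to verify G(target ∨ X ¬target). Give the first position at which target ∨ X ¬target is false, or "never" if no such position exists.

4

Check target ∨ X ¬target at each position in order: 0 ✓, 1 ✓, 2 ✓, 3 ✓.
At position 4 the labels are {hot} and the next position 5 has {hot, target}, so target ∨ X ¬target is false there. This is the first violation.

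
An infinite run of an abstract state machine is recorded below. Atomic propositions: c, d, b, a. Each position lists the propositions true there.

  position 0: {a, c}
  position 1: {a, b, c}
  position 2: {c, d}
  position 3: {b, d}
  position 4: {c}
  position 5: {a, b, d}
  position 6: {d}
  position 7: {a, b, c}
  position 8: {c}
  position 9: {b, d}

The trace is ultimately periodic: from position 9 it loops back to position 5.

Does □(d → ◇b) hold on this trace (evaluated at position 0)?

Satisfied

d → ◇b holds at every position 0..9, and those are all positions ever visited, so □(d → ◇b) holds.
Positions where d holds: 2, 3, 5, 6, 9.
Check ◇b at each: 2→ok, 3→ok, 5→ok, 6→ok, 9→ok.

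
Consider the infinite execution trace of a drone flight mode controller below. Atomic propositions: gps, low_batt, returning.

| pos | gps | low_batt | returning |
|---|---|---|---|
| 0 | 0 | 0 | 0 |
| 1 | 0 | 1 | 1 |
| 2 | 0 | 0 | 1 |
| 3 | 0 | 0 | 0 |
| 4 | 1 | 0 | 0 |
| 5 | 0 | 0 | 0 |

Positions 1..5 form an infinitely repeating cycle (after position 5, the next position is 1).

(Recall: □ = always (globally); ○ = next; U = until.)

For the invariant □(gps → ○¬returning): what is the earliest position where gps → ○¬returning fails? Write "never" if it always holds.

never

gps → ○¬returning holds at every position 0..5, and those are all the positions the trace ever visits, so the invariant □(gps → ○¬returning) is never violated.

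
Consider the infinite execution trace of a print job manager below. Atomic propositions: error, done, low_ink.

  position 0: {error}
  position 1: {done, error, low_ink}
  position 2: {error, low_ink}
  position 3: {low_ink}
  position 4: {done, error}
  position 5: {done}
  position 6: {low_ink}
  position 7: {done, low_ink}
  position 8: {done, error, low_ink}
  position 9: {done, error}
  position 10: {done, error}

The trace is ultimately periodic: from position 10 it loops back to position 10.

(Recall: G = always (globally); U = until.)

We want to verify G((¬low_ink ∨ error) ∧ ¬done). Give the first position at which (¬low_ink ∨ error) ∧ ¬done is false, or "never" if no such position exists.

1

Check (¬low_ink ∨ error) ∧ ¬done at each position in order: 0 ✓.
At position 1 the labels are {done, error, low_ink}, so (¬low_ink ∨ error) ∧ ¬done is false there. This is the first violation.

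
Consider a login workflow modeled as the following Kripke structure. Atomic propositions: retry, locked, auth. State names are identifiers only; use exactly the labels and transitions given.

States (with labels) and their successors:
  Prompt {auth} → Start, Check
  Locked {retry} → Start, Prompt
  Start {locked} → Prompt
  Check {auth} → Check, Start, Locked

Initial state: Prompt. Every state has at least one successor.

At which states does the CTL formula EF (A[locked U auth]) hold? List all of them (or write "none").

{Prompt, Locked, Start, Check}

States satisfying A[locked U auth]: {Prompt, Start, Check}.
States satisfying EF (A[locked U auth]): {Prompt, Locked, Start, Check}.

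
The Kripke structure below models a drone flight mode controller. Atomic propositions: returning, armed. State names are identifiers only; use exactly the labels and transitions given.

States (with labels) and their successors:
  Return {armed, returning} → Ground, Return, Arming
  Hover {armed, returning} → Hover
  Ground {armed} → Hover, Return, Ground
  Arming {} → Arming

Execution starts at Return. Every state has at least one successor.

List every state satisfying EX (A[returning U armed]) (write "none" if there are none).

{Return, Hover, Ground}

States satisfying A[returning U armed]: {Return, Hover, Ground}.
States satisfying EX (A[returning U armed]): {Return, Hover, Ground}.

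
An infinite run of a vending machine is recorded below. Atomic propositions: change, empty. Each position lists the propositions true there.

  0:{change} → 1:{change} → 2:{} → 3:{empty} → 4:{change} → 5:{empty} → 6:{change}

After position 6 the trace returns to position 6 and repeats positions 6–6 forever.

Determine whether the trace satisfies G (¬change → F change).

Satisfied

¬change → F change holds at every position 0..6, and those are all positions ever visited, so G (¬change → F change) holds.
Positions where ¬change holds: 2, 3, 5.
Check F change at each: 2→ok, 3→ok, 5→ok.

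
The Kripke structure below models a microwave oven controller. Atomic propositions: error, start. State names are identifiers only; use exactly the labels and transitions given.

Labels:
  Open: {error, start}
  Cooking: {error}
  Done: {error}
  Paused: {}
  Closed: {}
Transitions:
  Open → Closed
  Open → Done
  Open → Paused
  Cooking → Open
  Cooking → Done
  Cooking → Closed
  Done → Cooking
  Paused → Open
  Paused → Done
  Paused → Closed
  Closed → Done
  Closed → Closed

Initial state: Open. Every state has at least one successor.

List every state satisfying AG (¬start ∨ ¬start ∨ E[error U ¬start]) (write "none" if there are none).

States satisfying ¬start ∨ ¬start ∨ E[error U ¬start]: {Open, Cooking, Done, Paused, Closed}.
States satisfying AG (¬start ∨ ¬start ∨ E[error U ¬start]): {Open, Cooking, Done, Paused, Closed}.

{Open, Cooking, Done, Paused, Closed}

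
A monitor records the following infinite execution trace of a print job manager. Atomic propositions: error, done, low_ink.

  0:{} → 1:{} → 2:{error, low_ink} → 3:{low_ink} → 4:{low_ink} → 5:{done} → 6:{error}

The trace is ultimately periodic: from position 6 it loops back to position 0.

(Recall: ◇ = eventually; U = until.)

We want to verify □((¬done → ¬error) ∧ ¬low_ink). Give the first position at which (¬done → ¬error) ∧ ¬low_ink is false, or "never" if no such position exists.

2

Check (¬done → ¬error) ∧ ¬low_ink at each position in order: 0 ✓, 1 ✓.
At position 2 the labels are {error, low_ink}, so (¬done → ¬error) ∧ ¬low_ink is false there. This is the first violation.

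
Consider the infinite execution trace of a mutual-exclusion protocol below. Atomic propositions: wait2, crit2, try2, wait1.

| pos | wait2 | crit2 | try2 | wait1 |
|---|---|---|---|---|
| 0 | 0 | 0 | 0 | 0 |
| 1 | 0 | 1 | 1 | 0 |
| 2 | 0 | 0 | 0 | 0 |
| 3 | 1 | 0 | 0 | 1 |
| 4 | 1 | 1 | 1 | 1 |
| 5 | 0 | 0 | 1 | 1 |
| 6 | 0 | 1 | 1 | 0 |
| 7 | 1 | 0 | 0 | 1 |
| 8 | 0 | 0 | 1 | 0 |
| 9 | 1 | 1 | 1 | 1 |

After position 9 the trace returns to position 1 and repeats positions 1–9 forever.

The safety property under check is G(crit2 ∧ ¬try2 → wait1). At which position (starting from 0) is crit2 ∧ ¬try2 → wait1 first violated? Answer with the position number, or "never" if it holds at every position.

crit2 ∧ ¬try2 → wait1 holds at every position 0..9, and those are all the positions the trace ever visits, so the invariant G(crit2 ∧ ¬try2 → wait1) is never violated.

never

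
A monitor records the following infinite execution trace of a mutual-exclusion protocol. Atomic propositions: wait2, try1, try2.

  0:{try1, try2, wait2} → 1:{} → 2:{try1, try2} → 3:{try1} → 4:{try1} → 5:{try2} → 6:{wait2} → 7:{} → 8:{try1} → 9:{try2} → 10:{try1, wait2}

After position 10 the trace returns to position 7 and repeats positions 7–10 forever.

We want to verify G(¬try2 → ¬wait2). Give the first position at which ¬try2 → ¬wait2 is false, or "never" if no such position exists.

6

Check ¬try2 → ¬wait2 at each position in order: 0 ✓, 1 ✓, 2 ✓, 3 ✓, 4 ✓, 5 ✓.
At position 6 the labels are {wait2}, so ¬try2 → ¬wait2 is false there. This is the first violation.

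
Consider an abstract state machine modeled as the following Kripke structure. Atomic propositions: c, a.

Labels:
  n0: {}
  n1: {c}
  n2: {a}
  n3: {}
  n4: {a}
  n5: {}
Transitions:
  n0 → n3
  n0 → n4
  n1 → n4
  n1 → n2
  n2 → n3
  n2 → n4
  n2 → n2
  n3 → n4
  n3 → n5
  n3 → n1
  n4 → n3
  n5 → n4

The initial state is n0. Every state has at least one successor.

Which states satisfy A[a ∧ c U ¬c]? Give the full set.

{n0, n2, n3, n4, n5}

States satisfying a ∧ c: ∅.
States satisfying ¬c: {n0, n2, n3, n4, n5}.
States satisfying A[a ∧ c U ¬c]: {n0, n2, n3, n4, n5}.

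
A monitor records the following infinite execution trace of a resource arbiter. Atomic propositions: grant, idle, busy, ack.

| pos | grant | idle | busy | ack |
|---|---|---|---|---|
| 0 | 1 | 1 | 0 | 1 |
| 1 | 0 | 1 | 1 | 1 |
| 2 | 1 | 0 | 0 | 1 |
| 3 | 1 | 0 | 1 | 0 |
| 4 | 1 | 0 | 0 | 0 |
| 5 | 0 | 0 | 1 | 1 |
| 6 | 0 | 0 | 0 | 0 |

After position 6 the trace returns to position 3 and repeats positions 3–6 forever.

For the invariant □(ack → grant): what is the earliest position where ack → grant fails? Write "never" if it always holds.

Check ack → grant at each position in order: 0 ✓.
At position 1 the labels are {ack, busy, idle}, so ack → grant is false there. This is the first violation.

1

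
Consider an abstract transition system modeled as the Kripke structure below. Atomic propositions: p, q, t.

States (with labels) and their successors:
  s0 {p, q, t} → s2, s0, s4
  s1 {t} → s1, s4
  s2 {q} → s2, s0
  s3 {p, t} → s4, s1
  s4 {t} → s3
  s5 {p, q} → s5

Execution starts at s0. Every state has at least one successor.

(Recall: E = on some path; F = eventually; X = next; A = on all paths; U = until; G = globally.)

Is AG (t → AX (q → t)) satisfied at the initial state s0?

States satisfying t → AX (q → t): {s1, s2, s3, s4, s5}.
States satisfying AG (t → AX (q → t)): {s1, s3, s4, s5}.
s0 is reachable from s0 and violates t → AX (q → t), so AG fails at s0.
s0 ∉ Sat(AG (t → AX (q → t))).

Violated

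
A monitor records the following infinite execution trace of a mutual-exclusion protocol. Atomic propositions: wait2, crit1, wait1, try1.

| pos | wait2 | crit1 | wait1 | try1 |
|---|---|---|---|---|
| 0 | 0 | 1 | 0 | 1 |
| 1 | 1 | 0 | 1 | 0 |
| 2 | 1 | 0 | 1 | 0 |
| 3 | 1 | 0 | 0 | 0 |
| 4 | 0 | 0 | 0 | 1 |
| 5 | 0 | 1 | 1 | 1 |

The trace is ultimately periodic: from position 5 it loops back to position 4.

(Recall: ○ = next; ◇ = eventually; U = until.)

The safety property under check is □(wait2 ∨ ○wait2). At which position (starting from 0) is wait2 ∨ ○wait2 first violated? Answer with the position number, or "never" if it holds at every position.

Check wait2 ∨ ○wait2 at each position in order: 0 ✓, 1 ✓, 2 ✓, 3 ✓.
At position 4 the labels are {try1} and the next position 5 has {crit1, try1, wait1}, so wait2 ∨ ○wait2 is false there. This is the first violation.

4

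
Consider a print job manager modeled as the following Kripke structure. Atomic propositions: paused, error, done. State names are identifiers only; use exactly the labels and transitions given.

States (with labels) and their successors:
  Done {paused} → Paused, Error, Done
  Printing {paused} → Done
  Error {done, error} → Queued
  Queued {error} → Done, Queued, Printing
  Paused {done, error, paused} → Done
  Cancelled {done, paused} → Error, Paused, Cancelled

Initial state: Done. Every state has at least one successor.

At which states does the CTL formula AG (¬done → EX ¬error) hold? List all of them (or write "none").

States satisfying ¬done → EX ¬error: {Done, Printing, Error, Queued, Paused, Cancelled}.
States satisfying AG (¬done → EX ¬error): {Done, Printing, Error, Queued, Paused, Cancelled}.

{Done, Printing, Error, Queued, Paused, Cancelled}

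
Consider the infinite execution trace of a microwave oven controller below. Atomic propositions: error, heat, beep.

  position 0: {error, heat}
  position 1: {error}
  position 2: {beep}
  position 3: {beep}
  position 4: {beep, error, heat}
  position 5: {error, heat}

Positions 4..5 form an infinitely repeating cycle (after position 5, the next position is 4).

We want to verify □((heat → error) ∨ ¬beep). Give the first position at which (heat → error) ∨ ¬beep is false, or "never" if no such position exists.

(heat → error) ∨ ¬beep holds at every position 0..5, and those are all the positions the trace ever visits, so the invariant □((heat → error) ∨ ¬beep) is never violated.

never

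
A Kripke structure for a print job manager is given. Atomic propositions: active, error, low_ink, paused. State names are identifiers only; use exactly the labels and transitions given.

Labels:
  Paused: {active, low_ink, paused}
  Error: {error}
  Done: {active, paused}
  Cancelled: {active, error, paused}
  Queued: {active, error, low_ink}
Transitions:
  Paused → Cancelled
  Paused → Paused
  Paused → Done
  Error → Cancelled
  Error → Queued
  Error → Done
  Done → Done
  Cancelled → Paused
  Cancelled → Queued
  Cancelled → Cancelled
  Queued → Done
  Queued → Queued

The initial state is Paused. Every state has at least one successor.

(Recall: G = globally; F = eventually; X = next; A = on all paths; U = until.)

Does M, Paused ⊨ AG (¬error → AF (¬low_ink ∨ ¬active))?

States satisfying ¬error → AF (¬low_ink ∨ ¬active): {Error, Done, Cancelled, Queued}.
States satisfying AG (¬error → AF (¬low_ink ∨ ¬active)): {Done, Queued}.
Paused is reachable from Paused and violates ¬error → AF (¬low_ink ∨ ¬active), so AG fails at Paused.
Paused ∉ Sat(AG (¬error → AF (¬low_ink ∨ ¬active))).

No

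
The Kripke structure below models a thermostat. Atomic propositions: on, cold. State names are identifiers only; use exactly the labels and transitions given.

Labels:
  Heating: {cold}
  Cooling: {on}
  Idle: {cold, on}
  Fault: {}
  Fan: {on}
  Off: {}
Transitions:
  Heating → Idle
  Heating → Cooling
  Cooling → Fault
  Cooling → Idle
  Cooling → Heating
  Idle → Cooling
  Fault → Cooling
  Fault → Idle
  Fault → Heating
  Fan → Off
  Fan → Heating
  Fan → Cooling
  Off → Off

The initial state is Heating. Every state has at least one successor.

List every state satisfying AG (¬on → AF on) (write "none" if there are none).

States satisfying ¬on → AF on: {Heating, Cooling, Idle, Fault, Fan}.
States satisfying AG (¬on → AF on): {Heating, Cooling, Idle, Fault}.

{Heating, Cooling, Idle, Fault}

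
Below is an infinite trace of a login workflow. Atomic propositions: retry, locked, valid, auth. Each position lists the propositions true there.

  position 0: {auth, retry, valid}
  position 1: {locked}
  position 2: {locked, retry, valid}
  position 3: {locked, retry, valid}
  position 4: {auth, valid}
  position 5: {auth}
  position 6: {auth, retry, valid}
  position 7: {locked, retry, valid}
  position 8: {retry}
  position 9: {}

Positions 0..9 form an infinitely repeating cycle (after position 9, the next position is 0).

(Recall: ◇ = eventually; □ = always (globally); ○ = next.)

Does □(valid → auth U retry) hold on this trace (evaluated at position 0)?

valid → auth U retry holds at every position 0..9, and those are all positions ever visited, so □(valid → auth U retry) holds.
Positions where valid holds: 0, 2, 3, 4, 6, 7.
Check auth U retry at each: 0→ok, 2→ok, 3→ok, 4→ok, 6→ok, 7→ok.

Satisfied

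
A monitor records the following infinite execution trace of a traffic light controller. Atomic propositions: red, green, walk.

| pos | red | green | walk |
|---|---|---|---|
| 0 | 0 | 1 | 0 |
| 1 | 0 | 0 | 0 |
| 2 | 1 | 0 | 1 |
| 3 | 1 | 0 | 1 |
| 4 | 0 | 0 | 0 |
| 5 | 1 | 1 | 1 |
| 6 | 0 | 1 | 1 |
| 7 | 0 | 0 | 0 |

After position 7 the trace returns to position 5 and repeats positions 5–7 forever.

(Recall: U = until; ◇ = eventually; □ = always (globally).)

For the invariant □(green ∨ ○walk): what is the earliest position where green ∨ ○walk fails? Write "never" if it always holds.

3

Check green ∨ ○walk at each position in order: 0 ✓, 1 ✓, 2 ✓.
At position 3 the labels are {red, walk} and the next position 4 has {}, so green ∨ ○walk is false there. This is the first violation.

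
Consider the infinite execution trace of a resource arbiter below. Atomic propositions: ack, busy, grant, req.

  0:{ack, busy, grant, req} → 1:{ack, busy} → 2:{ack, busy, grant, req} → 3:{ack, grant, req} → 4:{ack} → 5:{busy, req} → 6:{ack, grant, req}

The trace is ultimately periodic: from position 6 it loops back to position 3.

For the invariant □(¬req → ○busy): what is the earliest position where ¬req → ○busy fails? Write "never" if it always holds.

never

¬req → ○busy holds at every position 0..6, and those are all the positions the trace ever visits, so the invariant □(¬req → ○busy) is never violated.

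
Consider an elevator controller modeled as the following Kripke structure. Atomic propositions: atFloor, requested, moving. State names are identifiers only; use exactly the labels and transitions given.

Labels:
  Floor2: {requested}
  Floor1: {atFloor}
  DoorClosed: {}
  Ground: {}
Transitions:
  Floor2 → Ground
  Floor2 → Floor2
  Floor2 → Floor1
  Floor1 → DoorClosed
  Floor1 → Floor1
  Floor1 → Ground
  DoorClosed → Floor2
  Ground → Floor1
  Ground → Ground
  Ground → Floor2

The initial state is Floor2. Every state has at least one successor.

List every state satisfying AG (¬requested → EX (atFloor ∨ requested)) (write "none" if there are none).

{Floor2, Floor1, DoorClosed, Ground}

States satisfying ¬requested → EX (atFloor ∨ requested): {Floor2, Floor1, DoorClosed, Ground}.
States satisfying AG (¬requested → EX (atFloor ∨ requested)): {Floor2, Floor1, DoorClosed, Ground}.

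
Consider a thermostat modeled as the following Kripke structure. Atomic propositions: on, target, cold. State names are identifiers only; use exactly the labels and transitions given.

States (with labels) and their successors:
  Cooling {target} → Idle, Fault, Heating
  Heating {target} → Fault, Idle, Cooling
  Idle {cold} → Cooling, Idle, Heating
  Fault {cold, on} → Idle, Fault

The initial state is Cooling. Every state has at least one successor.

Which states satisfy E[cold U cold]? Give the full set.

{Idle, Fault}

States satisfying cold: {Idle, Fault}.
States satisfying E[cold U cold]: {Idle, Fault}.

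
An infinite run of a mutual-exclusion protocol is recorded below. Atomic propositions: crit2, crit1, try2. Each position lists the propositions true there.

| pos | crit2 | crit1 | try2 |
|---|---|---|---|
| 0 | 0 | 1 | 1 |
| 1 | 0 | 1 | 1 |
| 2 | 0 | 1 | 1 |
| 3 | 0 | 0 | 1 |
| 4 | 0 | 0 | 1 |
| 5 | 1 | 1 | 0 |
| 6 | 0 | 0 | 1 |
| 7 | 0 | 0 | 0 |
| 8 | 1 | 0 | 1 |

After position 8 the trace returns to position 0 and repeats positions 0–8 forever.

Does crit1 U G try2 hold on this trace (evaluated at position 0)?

Walking from position 0: at position 3, G try2 has not yet held and crit1 fails, so crit1 U G try2 is false.

Violated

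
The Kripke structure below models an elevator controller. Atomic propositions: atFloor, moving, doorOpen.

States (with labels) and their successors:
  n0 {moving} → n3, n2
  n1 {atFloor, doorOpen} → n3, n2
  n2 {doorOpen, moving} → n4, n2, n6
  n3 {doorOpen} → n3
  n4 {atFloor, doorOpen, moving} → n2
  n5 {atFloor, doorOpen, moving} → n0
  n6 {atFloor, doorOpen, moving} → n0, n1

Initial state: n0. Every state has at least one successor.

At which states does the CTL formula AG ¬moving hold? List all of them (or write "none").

States satisfying ¬moving: {n1, n3}.
States satisfying AG ¬moving: {n3}.

{n3}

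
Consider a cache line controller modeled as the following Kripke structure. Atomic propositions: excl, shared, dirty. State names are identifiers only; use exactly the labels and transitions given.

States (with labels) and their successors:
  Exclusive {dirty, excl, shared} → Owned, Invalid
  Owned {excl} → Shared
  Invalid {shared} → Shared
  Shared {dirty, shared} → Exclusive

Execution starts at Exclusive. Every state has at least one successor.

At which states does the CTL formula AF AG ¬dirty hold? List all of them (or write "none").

States satisfying AG ¬dirty: ∅.
States satisfying AF AG ¬dirty: ∅.

none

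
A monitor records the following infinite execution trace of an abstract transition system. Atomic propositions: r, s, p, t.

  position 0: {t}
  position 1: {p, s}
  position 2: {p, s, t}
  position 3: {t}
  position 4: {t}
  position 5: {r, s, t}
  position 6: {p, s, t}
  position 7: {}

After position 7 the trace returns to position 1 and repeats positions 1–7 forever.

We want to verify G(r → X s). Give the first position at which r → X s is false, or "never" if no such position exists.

never

r → X s holds at every position 0..7, and those are all the positions the trace ever visits, so the invariant G(r → X s) is never violated.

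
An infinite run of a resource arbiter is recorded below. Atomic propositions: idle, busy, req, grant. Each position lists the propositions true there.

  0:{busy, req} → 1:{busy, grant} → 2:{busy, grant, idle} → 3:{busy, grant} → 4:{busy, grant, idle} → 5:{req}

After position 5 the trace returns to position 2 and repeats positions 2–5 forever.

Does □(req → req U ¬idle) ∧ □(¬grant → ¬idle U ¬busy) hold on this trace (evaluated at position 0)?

req → req U ¬idle holds at every position 0..5, and those are all positions ever visited, so □(req → req U ¬idle) holds.
Positions where req holds: 0, 5.
Check req U ¬idle at each: 0→ok, 5→ok.
¬grant → ¬idle U ¬busy must hold at every position from 0 onward. It fails at position 0, so □(¬grant → ¬idle U ¬busy) is false.
Positions where ¬grant holds: 0, 5.
Check ¬idle U ¬busy at each: 0→fails, 5→ok.
At position 0: □(req → req U ¬idle) is true; □(¬grant → ¬idle U ¬busy) is false; so □(req → req U ¬idle) ∧ □(¬grant → ¬idle U ¬busy) is false.

Does not hold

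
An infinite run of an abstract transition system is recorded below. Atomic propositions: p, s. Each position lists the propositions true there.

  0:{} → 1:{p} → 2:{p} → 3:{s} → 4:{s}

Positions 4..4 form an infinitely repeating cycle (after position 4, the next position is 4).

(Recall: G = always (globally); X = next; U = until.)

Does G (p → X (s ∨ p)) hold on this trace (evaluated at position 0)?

Yes

p → X (s ∨ p) holds at every position 0..4, and those are all positions ever visited, so G (p → X (s ∨ p)) holds.
Positions where p holds: 1, 2.
Check X (s ∨ p) at each: 1→ok, 2→ok.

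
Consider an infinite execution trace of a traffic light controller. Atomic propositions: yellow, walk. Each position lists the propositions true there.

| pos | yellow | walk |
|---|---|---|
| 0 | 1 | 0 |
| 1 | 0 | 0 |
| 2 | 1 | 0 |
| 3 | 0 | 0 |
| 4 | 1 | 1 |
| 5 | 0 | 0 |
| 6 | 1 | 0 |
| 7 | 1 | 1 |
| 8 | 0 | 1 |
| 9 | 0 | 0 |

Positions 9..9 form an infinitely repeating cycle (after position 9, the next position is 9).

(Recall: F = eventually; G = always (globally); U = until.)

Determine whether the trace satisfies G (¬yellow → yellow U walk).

No

¬yellow → yellow U walk must hold at every position from 0 onward. It fails at position 1, so G (¬yellow → yellow U walk) is false.
Positions where ¬yellow holds: 1, 3, 5, 8, 9.
Check yellow U walk at each: 1→fails, 3→fails, 5→fails, 8→ok, 9→fails.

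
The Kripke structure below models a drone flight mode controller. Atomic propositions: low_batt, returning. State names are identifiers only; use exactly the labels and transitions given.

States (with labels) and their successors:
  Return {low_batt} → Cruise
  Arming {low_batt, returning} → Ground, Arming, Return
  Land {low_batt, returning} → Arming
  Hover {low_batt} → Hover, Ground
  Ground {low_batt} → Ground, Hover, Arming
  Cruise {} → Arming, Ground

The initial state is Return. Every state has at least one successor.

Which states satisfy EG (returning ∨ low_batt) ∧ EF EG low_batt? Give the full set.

{Arming, Land, Hover, Ground}

States satisfying returning ∨ low_batt: {Return, Arming, Land, Hover, Ground}.
States satisfying EG (returning ∨ low_batt): {Arming, Land, Hover, Ground}.
States satisfying EG low_batt: {Arming, Land, Hover, Ground}.
States satisfying EF EG low_batt: {Return, Arming, Land, Hover, Ground, Cruise}.
States satisfying EG (returning ∨ low_batt) ∧ EF EG low_batt: {Arming, Land, Hover, Ground}.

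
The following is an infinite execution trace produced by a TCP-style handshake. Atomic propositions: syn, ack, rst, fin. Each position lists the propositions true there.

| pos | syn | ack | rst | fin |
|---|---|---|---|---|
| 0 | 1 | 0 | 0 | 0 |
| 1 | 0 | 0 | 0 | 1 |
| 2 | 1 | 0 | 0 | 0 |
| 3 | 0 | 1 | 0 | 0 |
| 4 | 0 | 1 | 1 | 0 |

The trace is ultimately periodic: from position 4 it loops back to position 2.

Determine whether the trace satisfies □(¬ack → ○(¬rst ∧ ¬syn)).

Violated

¬ack → ○(¬rst ∧ ¬syn) must hold at every position from 0 onward. It fails at position 1, so □(¬ack → ○(¬rst ∧ ¬syn)) is false.
Positions where ¬ack holds: 0, 1, 2.
Check ○(¬rst ∧ ¬syn) at each: 0→ok, 1→fails, 2→ok.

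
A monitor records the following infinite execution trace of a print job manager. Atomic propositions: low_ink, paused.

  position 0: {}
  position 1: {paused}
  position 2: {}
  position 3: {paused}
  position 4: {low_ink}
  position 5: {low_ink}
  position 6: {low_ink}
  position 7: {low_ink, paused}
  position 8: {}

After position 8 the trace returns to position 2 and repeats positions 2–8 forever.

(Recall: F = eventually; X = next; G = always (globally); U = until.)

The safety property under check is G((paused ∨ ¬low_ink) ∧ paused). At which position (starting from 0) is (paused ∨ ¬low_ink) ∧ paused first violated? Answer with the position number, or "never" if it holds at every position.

0

At position 0 the labels are {}, so (paused ∨ ¬low_ink) ∧ paused is false there. This is the first violation.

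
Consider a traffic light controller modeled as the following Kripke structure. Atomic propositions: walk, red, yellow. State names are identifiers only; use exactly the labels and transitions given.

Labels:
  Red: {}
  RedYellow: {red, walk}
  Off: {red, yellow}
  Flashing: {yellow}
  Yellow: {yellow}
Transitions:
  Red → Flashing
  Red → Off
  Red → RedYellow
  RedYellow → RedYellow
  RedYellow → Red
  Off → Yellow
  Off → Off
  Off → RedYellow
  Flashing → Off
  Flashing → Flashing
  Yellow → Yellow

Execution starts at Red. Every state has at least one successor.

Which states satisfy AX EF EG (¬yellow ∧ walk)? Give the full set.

{Red, RedYellow, Flashing}

States satisfying EF EG (¬yellow ∧ walk): {Red, RedYellow, Off, Flashing}.
States satisfying AX EF EG (¬yellow ∧ walk): {Red, RedYellow, Flashing}.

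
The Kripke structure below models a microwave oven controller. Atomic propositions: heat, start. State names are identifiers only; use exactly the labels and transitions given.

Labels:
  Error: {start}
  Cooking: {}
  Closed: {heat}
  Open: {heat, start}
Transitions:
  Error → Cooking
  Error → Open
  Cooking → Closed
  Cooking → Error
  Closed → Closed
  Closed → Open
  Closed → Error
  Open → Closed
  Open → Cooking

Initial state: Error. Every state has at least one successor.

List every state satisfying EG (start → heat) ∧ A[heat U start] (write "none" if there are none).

States satisfying start → heat: {Cooking, Closed, Open}.
States satisfying EG (start → heat): {Cooking, Closed, Open}.
States satisfying heat: {Closed, Open}.
States satisfying start: {Error, Open}.
States satisfying A[heat U start]: {Error, Open}.
States satisfying EG (start → heat) ∧ A[heat U start]: {Open}.

{Open}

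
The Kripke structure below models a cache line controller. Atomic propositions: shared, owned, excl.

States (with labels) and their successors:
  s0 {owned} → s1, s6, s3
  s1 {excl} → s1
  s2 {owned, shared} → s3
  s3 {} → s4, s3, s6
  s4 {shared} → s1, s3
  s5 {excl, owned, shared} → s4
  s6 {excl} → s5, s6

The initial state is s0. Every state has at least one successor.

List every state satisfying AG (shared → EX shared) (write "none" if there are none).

States satisfying shared → EX shared: {s0, s1, s3, s5, s6}.
States satisfying AG (shared → EX shared): {s1}.

{s1}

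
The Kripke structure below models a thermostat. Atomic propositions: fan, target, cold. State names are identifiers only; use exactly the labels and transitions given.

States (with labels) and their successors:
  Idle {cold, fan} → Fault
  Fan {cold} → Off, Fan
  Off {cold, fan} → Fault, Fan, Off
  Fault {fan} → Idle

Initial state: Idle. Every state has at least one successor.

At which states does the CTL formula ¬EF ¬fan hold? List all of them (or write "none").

{Idle, Fault}

States satisfying ¬fan: {Fan}.
States satisfying EF ¬fan: {Fan, Off}.
States satisfying ¬EF ¬fan: {Idle, Fault}.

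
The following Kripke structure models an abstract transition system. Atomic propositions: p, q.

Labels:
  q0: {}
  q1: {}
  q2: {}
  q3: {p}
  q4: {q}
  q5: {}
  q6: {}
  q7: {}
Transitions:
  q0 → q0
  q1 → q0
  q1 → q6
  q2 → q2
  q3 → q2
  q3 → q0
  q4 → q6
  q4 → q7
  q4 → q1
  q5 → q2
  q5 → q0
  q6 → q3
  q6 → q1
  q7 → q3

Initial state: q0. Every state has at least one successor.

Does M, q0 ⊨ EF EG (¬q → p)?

No

States satisfying EG (¬q → p): ∅.
States satisfying EF EG (¬q → p): ∅.
No suitable path/successor from q0 witnesses the formula.
q0 ∉ Sat(EF EG (¬q → p)).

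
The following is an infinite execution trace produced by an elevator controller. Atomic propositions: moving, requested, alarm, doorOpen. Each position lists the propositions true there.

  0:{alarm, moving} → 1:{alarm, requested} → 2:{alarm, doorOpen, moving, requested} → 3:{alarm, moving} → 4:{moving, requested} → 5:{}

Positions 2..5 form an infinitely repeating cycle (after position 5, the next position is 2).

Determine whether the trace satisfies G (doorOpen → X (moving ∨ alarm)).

Holds

doorOpen → X (moving ∨ alarm) holds at every position 0..5, and those are all positions ever visited, so G (doorOpen → X (moving ∨ alarm)) holds.
Positions where doorOpen holds: 2.
Check X (moving ∨ alarm) at each: 2→ok.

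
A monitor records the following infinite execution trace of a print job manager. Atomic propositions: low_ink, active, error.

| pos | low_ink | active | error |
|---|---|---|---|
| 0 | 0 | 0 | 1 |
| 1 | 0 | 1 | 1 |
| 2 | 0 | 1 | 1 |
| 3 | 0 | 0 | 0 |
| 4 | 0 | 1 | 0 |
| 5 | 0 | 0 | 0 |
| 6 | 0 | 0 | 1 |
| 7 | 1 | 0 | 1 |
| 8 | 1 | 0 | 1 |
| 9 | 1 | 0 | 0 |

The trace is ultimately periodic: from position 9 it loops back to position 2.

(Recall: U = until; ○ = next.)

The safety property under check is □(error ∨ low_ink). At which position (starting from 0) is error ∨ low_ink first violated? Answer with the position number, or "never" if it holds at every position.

Check error ∨ low_ink at each position in order: 0 ✓, 1 ✓, 2 ✓.
At position 3 the labels are {}, so error ∨ low_ink is false there. This is the first violation.

3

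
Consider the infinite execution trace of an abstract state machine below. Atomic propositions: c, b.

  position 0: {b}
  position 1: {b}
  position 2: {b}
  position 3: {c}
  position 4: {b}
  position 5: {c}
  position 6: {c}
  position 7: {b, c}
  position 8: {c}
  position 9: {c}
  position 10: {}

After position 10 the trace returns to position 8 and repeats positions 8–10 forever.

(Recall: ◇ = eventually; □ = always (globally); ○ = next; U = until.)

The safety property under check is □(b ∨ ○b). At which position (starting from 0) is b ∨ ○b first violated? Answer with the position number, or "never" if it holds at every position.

Check b ∨ ○b at each position in order: 0 ✓, 1 ✓, 2 ✓, 3 ✓, 4 ✓.
At position 5 the labels are {c} and the next position 6 has {c}, so b ∨ ○b is false there. This is the first violation.

5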